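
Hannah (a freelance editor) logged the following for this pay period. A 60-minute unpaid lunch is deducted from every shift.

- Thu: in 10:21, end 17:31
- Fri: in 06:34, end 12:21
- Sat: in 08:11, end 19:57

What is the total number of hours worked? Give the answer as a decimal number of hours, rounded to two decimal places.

Thu: 10:21–17:31 = 7 h 10 min; less 60 min break → 6 h 10 min
Fri: 06:34–12:21 = 5 h 47 min; less 60 min break → 4 h 47 min
Sat: 08:11–19:57 = 11 h 46 min; less 60 min break → 10 h 46 min
Total: 6 h 10 min + 4 h 47 min + 10 h 46 min = 21 h 43 min.

21.72 hours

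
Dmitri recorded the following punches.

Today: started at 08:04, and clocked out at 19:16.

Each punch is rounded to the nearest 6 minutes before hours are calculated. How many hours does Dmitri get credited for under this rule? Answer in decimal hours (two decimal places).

Today: in 08:04→08:06, out 19:16→19:18; 11 h 12 min

11.20 hours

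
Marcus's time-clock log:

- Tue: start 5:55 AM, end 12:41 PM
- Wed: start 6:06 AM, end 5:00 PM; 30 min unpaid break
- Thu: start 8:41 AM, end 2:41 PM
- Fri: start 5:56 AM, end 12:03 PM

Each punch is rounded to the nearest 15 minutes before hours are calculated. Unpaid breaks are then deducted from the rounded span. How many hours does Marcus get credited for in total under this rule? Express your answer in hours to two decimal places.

Tue: in 5:55 AM→6:00 AM, out 12:41 PM→12:45 PM; 6 h 45 min
Wed: in 6:06 AM→6:00 AM, out 5:00 PM→5:00 PM; 11 h 0 min − 30 min = 10 h 30 min
Thu: in 8:41 AM→8:45 AM, out 2:41 PM→2:45 PM; 6 h 0 min
Fri: in 5:56 AM→6:00 AM, out 12:03 PM→12:00 PM; 6 h 0 min
Total credited: 29 h 15 min.

29.25 hours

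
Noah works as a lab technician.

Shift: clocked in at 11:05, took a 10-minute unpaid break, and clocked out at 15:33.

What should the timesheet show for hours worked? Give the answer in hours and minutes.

4 h 18 min

Shift: 11:05–15:33 = 4 h 28 min; less 10 min break → 4 h 18 min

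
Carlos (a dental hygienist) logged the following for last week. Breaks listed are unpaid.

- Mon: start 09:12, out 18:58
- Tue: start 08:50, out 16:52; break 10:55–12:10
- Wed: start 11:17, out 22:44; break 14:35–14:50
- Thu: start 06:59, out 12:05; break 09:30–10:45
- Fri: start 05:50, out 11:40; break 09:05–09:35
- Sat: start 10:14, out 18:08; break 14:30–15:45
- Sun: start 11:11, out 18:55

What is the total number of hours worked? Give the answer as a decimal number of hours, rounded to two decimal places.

51.32 hours

Mon: 09:12–18:58 = 9 h 46 min
Tue: 08:50–16:52 = 8 h 2 min; less 75 min break → 6 h 47 min
Wed: 11:17–22:44 = 11 h 27 min; less 15 min break → 11 h 12 min
Thu: 06:59–12:05 = 5 h 6 min; less 75 min break → 3 h 51 min
Fri: 05:50–11:40 = 5 h 50 min; less 30 min break → 5 h 20 min
Sat: 10:14–18:08 = 7 h 54 min; less 75 min break → 6 h 39 min
Sun: 11:11–18:55 = 7 h 44 min
Total: 9 h 46 min + 6 h 47 min + 11 h 12 min + 3 h 51 min + 5 h 20 min + 6 h 39 min + 7 h 44 min = 51 h 19 min.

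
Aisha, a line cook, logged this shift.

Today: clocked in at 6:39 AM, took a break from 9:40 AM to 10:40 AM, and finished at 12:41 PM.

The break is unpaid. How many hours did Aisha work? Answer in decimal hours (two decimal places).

Today: 6:39 AM–12:41 PM = 6 h 2 min; less 60 min break → 5 h 2 min

5.03 hours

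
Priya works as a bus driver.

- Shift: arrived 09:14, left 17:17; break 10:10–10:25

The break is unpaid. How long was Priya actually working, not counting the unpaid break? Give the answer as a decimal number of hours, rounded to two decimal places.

7.80 hours

Shift: 09:14–17:17 = 8 h 3 min; less 15 min break → 7 h 48 min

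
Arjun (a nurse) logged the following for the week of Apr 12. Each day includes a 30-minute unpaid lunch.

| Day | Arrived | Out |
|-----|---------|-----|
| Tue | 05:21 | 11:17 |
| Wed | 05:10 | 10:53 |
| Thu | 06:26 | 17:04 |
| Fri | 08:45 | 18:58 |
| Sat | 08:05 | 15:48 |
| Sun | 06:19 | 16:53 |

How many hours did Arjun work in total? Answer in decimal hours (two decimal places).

47.78 hours

Tue: 05:21–11:17 = 5 h 56 min; less 30 min break → 5 h 26 min
Wed: 05:10–10:53 = 5 h 43 min; less 30 min break → 5 h 13 min
Thu: 06:26–17:04 = 10 h 38 min; less 30 min break → 10 h 8 min
Fri: 08:45–18:58 = 10 h 13 min; less 30 min break → 9 h 43 min
Sat: 08:05–15:48 = 7 h 43 min; less 30 min break → 7 h 13 min
Sun: 06:19–16:53 = 10 h 34 min; less 30 min break → 10 h 4 min
Total: 5 h 26 min + 5 h 13 min + 10 h 8 min + 9 h 43 min + 7 h 13 min + 10 h 4 min = 47 h 47 min.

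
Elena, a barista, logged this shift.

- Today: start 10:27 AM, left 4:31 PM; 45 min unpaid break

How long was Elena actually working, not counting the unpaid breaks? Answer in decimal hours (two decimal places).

5.32 hours

Today: 10:27 AM–4:31 PM = 6 h 4 min; less 45 min break → 5 h 19 min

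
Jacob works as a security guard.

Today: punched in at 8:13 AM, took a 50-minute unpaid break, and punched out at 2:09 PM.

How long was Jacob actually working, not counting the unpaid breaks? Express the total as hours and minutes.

5 h 6 min

Today: 8:13 AM–2:09 PM = 5 h 56 min; less 50 min break → 5 h 6 min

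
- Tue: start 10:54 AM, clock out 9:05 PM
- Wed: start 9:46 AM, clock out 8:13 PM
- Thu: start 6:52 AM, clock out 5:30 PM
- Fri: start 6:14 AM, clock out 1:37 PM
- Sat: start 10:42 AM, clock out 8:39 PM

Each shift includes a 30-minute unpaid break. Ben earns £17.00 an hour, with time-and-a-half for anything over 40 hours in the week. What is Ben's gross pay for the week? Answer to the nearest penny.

£835.55

Tue: 10:54 AM–9:05 PM = 10 h 11 min; less 30 min break → 9 h 41 min
Wed: 9:46 AM–8:13 PM = 10 h 27 min; less 30 min break → 9 h 57 min
Thu: 6:52 AM–5:30 PM = 10 h 38 min; less 30 min break → 10 h 8 min
Fri: 6:14 AM–1:37 PM = 7 h 23 min; less 30 min break → 6 h 53 min
Sat: 10:42 AM–8:39 PM = 9 h 57 min; less 30 min break → 9 h 27 min
Total worked: 46 h 6 min = 2766 min.
Regular 40 h 0 min = 2400 min at £17.00/h; overtime 6 h 6 min = 366 min at £25.50/h.
Pay = (2400 × £17.00 + 366 × £25.50) ÷ 60 = £835.55.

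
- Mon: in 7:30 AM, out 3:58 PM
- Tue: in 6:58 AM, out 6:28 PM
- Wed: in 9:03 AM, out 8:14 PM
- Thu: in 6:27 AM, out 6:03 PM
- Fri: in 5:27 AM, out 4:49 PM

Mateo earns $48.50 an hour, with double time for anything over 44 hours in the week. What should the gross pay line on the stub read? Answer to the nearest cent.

$3115.32

Mon: 7:30 AM–3:58 PM = 8 h 28 min
Tue: 6:58 AM–6:28 PM = 11 h 30 min
Wed: 9:03 AM–8:14 PM = 11 h 11 min
Thu: 6:27 AM–6:03 PM = 11 h 36 min
Fri: 5:27 AM–4:49 PM = 11 h 22 min
Total worked: 54 h 7 min = 3247 min.
Regular 44 h 0 min = 2640 min at $48.50/h; overtime 10 h 7 min = 607 min at $97.00/h.
Pay = (2640 × $48.50 + 607 × $97.00) ÷ 60 = $3115.32.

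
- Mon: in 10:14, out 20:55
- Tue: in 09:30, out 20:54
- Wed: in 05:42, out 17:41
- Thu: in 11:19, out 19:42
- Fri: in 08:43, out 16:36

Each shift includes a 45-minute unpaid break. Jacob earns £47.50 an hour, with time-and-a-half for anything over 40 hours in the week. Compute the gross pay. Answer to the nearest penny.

£2369.06

Mon: 10:14–20:55 = 10 h 41 min; less 45 min break → 9 h 56 min
Tue: 09:30–20:54 = 11 h 24 min; less 45 min break → 10 h 39 min
Wed: 05:42–17:41 = 11 h 59 min; less 45 min break → 11 h 14 min
Thu: 11:19–19:42 = 8 h 23 min; less 45 min break → 7 h 38 min
Fri: 08:43–16:36 = 7 h 53 min; less 45 min break → 7 h 8 min
Total worked: 46 h 35 min = 2795 min.
Regular 40 h 0 min = 2400 min at £47.50/h; overtime 6 h 35 min = 395 min at £71.25/h.
Pay = (2400 × £47.50 + 395 × £71.25) ÷ 60 = £2369.06.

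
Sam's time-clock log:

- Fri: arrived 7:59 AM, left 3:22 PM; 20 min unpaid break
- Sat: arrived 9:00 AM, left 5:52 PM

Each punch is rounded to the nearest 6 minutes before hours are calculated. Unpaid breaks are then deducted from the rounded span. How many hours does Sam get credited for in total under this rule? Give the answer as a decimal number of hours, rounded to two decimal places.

Fri: in 7:59 AM→8:00 AM, out 3:22 PM→3:24 PM; 7 h 24 min − 20 min = 7 h 4 min
Sat: in 9:00 AM→9:00 AM, out 5:52 PM→5:54 PM; 8 h 54 min
Total credited: 15 h 58 min.

15.97 hours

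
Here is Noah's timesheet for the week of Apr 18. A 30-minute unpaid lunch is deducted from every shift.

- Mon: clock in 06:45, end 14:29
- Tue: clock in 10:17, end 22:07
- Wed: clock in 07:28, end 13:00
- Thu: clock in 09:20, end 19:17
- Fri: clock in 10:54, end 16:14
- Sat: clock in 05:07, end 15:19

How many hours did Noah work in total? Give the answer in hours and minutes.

Mon: 06:45–14:29 = 7 h 44 min; less 30 min break → 7 h 14 min
Tue: 10:17–22:07 = 11 h 50 min; less 30 min break → 11 h 20 min
Wed: 07:28–13:00 = 5 h 32 min; less 30 min break → 5 h 2 min
Thu: 09:20–19:17 = 9 h 57 min; less 30 min break → 9 h 27 min
Fri: 10:54–16:14 = 5 h 20 min; less 30 min break → 4 h 50 min
Sat: 05:07–15:19 = 10 h 12 min; less 30 min break → 9 h 42 min
Total: 7 h 14 min + 11 h 20 min + 5 h 2 min + 9 h 27 min + 4 h 50 min + 9 h 42 min = 47 h 35 min.

47 h 35 min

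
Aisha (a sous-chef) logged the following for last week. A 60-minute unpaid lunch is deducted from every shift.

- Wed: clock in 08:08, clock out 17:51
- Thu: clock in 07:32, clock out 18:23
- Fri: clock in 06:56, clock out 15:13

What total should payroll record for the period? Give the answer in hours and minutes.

25 h 51 min

Wed: 08:08–17:51 = 9 h 43 min; less 60 min break → 8 h 43 min
Thu: 07:32–18:23 = 10 h 51 min; less 60 min break → 9 h 51 min
Fri: 06:56–15:13 = 8 h 17 min; less 60 min break → 7 h 17 min
Total: 8 h 43 min + 9 h 51 min + 7 h 17 min = 25 h 51 min.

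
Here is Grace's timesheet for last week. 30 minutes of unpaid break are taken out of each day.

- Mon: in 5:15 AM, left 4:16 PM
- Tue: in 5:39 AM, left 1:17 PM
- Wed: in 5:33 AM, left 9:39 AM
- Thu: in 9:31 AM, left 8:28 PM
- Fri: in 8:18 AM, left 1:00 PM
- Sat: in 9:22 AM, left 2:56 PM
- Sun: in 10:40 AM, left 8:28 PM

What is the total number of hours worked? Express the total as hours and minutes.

Mon: 5:15 AM–4:16 PM = 11 h 1 min; less 30 min break → 10 h 31 min
Tue: 5:39 AM–1:17 PM = 7 h 38 min; less 30 min break → 7 h 8 min
Wed: 5:33 AM–9:39 AM = 4 h 6 min; less 30 min break → 3 h 36 min
Thu: 9:31 AM–8:28 PM = 10 h 57 min; less 30 min break → 10 h 27 min
Fri: 8:18 AM–1:00 PM = 4 h 42 min; less 30 min break → 4 h 12 min
Sat: 9:22 AM–2:56 PM = 5 h 34 min; less 30 min break → 5 h 4 min
Sun: 10:40 AM–8:28 PM = 9 h 48 min; less 30 min break → 9 h 18 min
Total: 10 h 31 min + 7 h 8 min + 3 h 36 min + 10 h 27 min + 4 h 12 min + 5 h 4 min + 9 h 18 min = 50 h 16 min.

50 h 16 min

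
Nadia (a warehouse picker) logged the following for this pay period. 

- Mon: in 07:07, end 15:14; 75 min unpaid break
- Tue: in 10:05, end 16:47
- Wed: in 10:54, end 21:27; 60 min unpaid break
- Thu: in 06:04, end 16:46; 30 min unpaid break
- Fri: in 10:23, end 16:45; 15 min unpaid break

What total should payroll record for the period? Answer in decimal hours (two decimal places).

39.43 hours

Mon: 07:07–15:14 = 8 h 7 min; less 75 min break → 6 h 52 min
Tue: 10:05–16:47 = 6 h 42 min
Wed: 10:54–21:27 = 10 h 33 min; less 60 min break → 9 h 33 min
Thu: 06:04–16:46 = 10 h 42 min; less 30 min break → 10 h 12 min
Fri: 10:23–16:45 = 6 h 22 min; less 15 min break → 6 h 7 min
Total: 6 h 52 min + 6 h 42 min + 9 h 33 min + 10 h 12 min + 6 h 7 min = 39 h 26 min.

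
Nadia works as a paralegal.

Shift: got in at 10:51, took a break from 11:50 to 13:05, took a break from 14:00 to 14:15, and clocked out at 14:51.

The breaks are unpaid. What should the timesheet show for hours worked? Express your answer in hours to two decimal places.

2.50 hours

Shift: 10:51–14:51 = 4 h 0 min; less 90 min break → 2 h 30 min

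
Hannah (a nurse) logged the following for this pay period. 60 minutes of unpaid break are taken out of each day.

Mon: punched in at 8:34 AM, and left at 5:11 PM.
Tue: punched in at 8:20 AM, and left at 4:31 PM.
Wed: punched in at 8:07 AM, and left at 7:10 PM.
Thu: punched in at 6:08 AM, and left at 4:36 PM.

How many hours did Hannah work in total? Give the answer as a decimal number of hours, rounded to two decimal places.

Mon: 8:34 AM–5:11 PM = 8 h 37 min; less 60 min break → 7 h 37 min
Tue: 8:20 AM–4:31 PM = 8 h 11 min; less 60 min break → 7 h 11 min
Wed: 8:07 AM–7:10 PM = 11 h 3 min; less 60 min break → 10 h 3 min
Thu: 6:08 AM–4:36 PM = 10 h 28 min; less 60 min break → 9 h 28 min
Total: 7 h 37 min + 7 h 11 min + 10 h 3 min + 9 h 28 min = 34 h 19 min.

34.32 hours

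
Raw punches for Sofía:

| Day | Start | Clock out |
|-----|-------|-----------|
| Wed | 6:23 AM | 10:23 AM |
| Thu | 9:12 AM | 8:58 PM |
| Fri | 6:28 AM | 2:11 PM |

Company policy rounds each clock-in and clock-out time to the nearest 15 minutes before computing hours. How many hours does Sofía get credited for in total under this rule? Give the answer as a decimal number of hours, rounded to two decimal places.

Wed: in 6:23 AM→6:30 AM, out 10:23 AM→10:30 AM; 4 h 0 min
Thu: in 9:12 AM→9:15 AM, out 8:58 PM→9:00 PM; 11 h 45 min
Fri: in 6:28 AM→6:30 AM, out 2:11 PM→2:15 PM; 7 h 45 min
Total credited: 23 h 30 min.

23.50 hours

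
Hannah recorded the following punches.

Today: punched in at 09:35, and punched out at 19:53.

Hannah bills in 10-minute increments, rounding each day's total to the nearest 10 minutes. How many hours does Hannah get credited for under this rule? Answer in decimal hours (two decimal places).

10.33 hours

Today: 09:35–19:53 = 10 h 18 min → rounds to 10 h 20 min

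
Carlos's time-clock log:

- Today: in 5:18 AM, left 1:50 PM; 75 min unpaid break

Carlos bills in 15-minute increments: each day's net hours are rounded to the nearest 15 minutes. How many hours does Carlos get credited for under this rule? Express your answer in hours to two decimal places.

7.25 hours

Today: 5:18 AM–1:50 PM = 8 h 32 min − 75 min = 7 h 17 min → rounds to 7 h 15 min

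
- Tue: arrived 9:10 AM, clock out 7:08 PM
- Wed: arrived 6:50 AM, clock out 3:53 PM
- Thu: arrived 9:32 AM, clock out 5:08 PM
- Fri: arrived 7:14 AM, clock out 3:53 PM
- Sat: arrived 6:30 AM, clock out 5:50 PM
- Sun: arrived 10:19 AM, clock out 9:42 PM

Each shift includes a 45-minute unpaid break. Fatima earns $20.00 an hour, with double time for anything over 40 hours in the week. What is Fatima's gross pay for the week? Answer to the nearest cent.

Tue: 9:10 AM–7:08 PM = 9 h 58 min; less 45 min break → 9 h 13 min
Wed: 6:50 AM–3:53 PM = 9 h 3 min; less 45 min break → 8 h 18 min
Thu: 9:32 AM–5:08 PM = 7 h 36 min; less 45 min break → 6 h 51 min
Fri: 7:14 AM–3:53 PM = 8 h 39 min; less 45 min break → 7 h 54 min
Sat: 6:30 AM–5:50 PM = 11 h 20 min; less 45 min break → 10 h 35 min
Sun: 10:19 AM–9:42 PM = 11 h 23 min; less 45 min break → 10 h 38 min
Total worked: 53 h 29 min = 3209 min.
Regular 40 h 0 min = 2400 min at $20.00/h; overtime 13 h 29 min = 809 min at $40.00/h.
Pay = (2400 × $20.00 + 809 × $40.00) ÷ 60 = $1339.33.

$1339.33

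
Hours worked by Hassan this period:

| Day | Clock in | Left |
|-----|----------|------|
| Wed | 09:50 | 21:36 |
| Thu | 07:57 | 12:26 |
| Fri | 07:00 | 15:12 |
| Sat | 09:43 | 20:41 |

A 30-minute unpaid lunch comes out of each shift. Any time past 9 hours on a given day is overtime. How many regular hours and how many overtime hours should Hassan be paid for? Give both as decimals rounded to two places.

Wed: 09:50–21:36 = 11 h 46 min; less 30 min break → 11 h 16 min
Thu: 07:57–12:26 = 4 h 29 min; less 30 min break → 3 h 59 min
Fri: 07:00–15:12 = 8 h 12 min; less 30 min break → 7 h 42 min
Sat: 09:43–20:41 = 10 h 58 min; less 30 min break → 10 h 28 min
Wed reg 9 h 0 min / OT 2 h 16 min; Thu reg 3 h 59 min / OT 0 h 0 min; Fri reg 7 h 42 min / OT 0 h 0 min; Sat reg 9 h 0 min / OT 1 h 28 min.
Totals: regular 29 h 41 min, overtime 3 h 44 min.

Regular 29.68 hours, overtime 3.73 hours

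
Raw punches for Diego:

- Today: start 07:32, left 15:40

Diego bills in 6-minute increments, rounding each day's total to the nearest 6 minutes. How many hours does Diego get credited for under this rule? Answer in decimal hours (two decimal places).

8.10 hours

Today: 07:32–15:40 = 8 h 8 min → rounds to 8 h 6 min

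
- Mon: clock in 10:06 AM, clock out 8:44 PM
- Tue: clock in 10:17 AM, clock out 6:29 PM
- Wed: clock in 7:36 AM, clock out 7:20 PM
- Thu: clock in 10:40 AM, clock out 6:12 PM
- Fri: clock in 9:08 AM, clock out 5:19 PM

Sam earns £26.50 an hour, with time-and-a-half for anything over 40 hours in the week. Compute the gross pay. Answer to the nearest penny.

Mon: 10:06 AM–8:44 PM = 10 h 38 min
Tue: 10:17 AM–6:29 PM = 8 h 12 min
Wed: 7:36 AM–7:20 PM = 11 h 44 min
Thu: 10:40 AM–6:12 PM = 7 h 32 min
Fri: 9:08 AM–5:19 PM = 8 h 11 min
Total worked: 46 h 17 min = 2777 min.
Regular 40 h 0 min = 2400 min at £26.50/h; overtime 6 h 17 min = 377 min at £39.75/h.
Pay = (2400 × £26.50 + 377 × £39.75) ÷ 60 = £1309.76.

£1309.76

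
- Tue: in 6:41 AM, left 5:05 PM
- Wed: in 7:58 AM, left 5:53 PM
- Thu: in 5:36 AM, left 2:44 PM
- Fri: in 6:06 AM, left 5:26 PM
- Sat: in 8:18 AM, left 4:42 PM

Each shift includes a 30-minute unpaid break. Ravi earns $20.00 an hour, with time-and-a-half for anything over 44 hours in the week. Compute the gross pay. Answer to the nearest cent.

Tue: 6:41 AM–5:05 PM = 10 h 24 min; less 30 min break → 9 h 54 min
Wed: 7:58 AM–5:53 PM = 9 h 55 min; less 30 min break → 9 h 25 min
Thu: 5:36 AM–2:44 PM = 9 h 8 min; less 30 min break → 8 h 38 min
Fri: 6:06 AM–5:26 PM = 11 h 20 min; less 30 min break → 10 h 50 min
Sat: 8:18 AM–4:42 PM = 8 h 24 min; less 30 min break → 7 h 54 min
Total worked: 46 h 41 min = 2801 min.
Regular 44 h 0 min = 2640 min at $20.00/h; overtime 2 h 41 min = 161 min at $30.00/h.
Pay = (2640 × $20.00 + 161 × $30.00) ÷ 60 = $960.50.

$960.50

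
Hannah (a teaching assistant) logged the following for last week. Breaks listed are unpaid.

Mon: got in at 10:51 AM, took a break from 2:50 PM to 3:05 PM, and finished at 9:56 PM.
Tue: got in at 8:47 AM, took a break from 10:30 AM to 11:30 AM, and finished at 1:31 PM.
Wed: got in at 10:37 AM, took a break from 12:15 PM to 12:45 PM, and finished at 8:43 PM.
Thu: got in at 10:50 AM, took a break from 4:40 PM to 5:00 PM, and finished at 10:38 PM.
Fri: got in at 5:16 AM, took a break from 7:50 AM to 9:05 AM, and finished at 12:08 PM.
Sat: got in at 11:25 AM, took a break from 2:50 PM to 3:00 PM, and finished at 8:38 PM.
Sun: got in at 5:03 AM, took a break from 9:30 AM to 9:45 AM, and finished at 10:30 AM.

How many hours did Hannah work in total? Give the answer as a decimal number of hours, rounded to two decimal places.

Mon: 10:51 AM–9:56 PM = 11 h 5 min; less 15 min break → 10 h 50 min
Tue: 8:47 AM–1:31 PM = 4 h 44 min; less 60 min break → 3 h 44 min
Wed: 10:37 AM–8:43 PM = 10 h 6 min; less 30 min break → 9 h 36 min
Thu: 10:50 AM–10:38 PM = 11 h 48 min; less 20 min break → 11 h 28 min
Fri: 5:16 AM–12:08 PM = 6 h 52 min; less 75 min break → 5 h 37 min
Sat: 11:25 AM–8:38 PM = 9 h 13 min; less 10 min break → 9 h 3 min
Sun: 5:03 AM–10:30 AM = 5 h 27 min; less 15 min break → 5 h 12 min
Total: 10 h 50 min + 3 h 44 min + 9 h 36 min + 11 h 28 min + 5 h 37 min + 9 h 3 min + 5 h 12 min = 55 h 30 min.

55.50 hours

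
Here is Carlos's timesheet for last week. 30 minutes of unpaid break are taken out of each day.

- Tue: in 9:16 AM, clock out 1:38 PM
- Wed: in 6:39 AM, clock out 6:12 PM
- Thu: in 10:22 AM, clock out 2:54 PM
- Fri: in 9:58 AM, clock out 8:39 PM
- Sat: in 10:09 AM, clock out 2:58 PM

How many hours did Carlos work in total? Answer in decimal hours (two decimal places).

Tue: 9:16 AM–1:38 PM = 4 h 22 min; less 30 min break → 3 h 52 min
Wed: 6:39 AM–6:12 PM = 11 h 33 min; less 30 min break → 11 h 3 min
Thu: 10:22 AM–2:54 PM = 4 h 32 min; less 30 min break → 4 h 2 min
Fri: 9:58 AM–8:39 PM = 10 h 41 min; less 30 min break → 10 h 11 min
Sat: 10:09 AM–2:58 PM = 4 h 49 min; less 30 min break → 4 h 19 min
Total: 3 h 52 min + 11 h 3 min + 4 h 2 min + 10 h 11 min + 4 h 19 min = 33 h 27 min.

33.45 hours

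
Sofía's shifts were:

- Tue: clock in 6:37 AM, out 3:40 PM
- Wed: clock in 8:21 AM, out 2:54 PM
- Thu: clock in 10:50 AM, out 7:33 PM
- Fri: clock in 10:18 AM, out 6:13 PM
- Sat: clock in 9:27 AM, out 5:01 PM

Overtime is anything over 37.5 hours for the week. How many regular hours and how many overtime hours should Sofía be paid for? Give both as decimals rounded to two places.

Regular 37.50 hours, overtime 2.30 hours

Tue: 6:37 AM–3:40 PM = 9 h 3 min
Wed: 8:21 AM–2:54 PM = 6 h 33 min
Thu: 10:50 AM–7:33 PM = 8 h 43 min
Fri: 10:18 AM–6:13 PM = 7 h 55 min
Sat: 9:27 AM–5:01 PM = 7 h 34 min
Total worked: 39 h 48 min = 39.80 h.
Threshold 37.5 h → overtime 2 h 18 min, regular 37 h 30 min.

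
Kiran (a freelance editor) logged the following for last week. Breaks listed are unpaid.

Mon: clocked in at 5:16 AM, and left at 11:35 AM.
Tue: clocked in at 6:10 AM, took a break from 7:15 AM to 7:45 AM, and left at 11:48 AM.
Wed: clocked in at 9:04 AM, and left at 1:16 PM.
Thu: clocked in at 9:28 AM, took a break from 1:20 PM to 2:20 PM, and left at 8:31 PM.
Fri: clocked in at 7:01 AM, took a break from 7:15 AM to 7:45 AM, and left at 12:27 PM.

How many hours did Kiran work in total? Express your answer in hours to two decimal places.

30.63 hours

Mon: 5:16 AM–11:35 AM = 6 h 19 min
Tue: 6:10 AM–11:48 AM = 5 h 38 min; less 30 min break → 5 h 8 min
Wed: 9:04 AM–1:16 PM = 4 h 12 min
Thu: 9:28 AM–8:31 PM = 11 h 3 min; less 60 min break → 10 h 3 min
Fri: 7:01 AM–12:27 PM = 5 h 26 min; less 30 min break → 4 h 56 min
Total: 6 h 19 min + 5 h 8 min + 4 h 12 min + 10 h 3 min + 4 h 56 min = 30 h 38 min.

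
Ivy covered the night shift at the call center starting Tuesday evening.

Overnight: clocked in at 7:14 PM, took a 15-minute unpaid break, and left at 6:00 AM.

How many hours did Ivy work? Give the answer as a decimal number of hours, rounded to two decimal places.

Overnight: 7:14 PM → midnight = 4 h 46 min; midnight → 6:00 AM = 6 h 0 min; span 10 h 46 min; less 15 min break → 10 h 31 min

10.52 hours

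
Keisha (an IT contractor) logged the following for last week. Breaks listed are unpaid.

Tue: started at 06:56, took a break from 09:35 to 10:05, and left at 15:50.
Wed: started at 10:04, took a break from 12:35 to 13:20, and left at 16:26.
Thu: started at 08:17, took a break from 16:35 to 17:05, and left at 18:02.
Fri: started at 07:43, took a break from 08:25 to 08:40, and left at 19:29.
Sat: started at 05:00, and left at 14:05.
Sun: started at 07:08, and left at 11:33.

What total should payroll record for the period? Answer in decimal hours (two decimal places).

Tue: 06:56–15:50 = 8 h 54 min; less 30 min break → 8 h 24 min
Wed: 10:04–16:26 = 6 h 22 min; less 45 min break → 5 h 37 min
Thu: 08:17–18:02 = 9 h 45 min; less 30 min break → 9 h 15 min
Fri: 07:43–19:29 = 11 h 46 min; less 15 min break → 11 h 31 min
Sat: 05:00–14:05 = 9 h 5 min
Sun: 07:08–11:33 = 4 h 25 min
Total: 8 h 24 min + 5 h 37 min + 9 h 15 min + 11 h 31 min + 9 h 5 min + 4 h 25 min = 48 h 17 min.

48.28 hours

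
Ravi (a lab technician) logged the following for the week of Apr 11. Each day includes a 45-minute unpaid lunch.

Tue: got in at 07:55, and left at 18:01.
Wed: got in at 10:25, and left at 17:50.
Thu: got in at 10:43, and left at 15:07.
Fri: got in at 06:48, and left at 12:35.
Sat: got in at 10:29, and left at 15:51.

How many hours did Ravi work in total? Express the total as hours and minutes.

Tue: 07:55–18:01 = 10 h 6 min; less 45 min break → 9 h 21 min
Wed: 10:25–17:50 = 7 h 25 min; less 45 min break → 6 h 40 min
Thu: 10:43–15:07 = 4 h 24 min; less 45 min break → 3 h 39 min
Fri: 06:48–12:35 = 5 h 47 min; less 45 min break → 5 h 2 min
Sat: 10:29–15:51 = 5 h 22 min; less 45 min break → 4 h 37 min
Total: 9 h 21 min + 6 h 40 min + 3 h 39 min + 5 h 2 min + 4 h 37 min = 29 h 19 min.

29 h 19 min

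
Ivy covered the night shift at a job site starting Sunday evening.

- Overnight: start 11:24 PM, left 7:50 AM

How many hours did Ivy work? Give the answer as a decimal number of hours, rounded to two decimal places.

Overnight: 11:24 PM → midnight = 0 h 36 min; midnight → 7:50 AM = 7 h 50 min; span 8 h 26 min

8.43 hours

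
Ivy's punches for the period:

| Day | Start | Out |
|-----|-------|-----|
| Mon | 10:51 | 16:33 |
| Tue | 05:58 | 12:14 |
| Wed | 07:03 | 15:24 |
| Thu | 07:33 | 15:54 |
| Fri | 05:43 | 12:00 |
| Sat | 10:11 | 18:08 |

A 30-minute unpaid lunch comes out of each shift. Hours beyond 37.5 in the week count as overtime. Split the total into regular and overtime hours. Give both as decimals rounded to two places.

Regular 37.50 hours, overtime 2.40 hours

Mon: 10:51–16:33 = 5 h 42 min; less 30 min break → 5 h 12 min
Tue: 05:58–12:14 = 6 h 16 min; less 30 min break → 5 h 46 min
Wed: 07:03–15:24 = 8 h 21 min; less 30 min break → 7 h 51 min
Thu: 07:33–15:54 = 8 h 21 min; less 30 min break → 7 h 51 min
Fri: 05:43–12:00 = 6 h 17 min; less 30 min break → 5 h 47 min
Sat: 10:11–18:08 = 7 h 57 min; less 30 min break → 7 h 27 min
Total worked: 39 h 54 min = 39.90 h.
Threshold 37.5 h → overtime 2 h 24 min, regular 37 h 30 min.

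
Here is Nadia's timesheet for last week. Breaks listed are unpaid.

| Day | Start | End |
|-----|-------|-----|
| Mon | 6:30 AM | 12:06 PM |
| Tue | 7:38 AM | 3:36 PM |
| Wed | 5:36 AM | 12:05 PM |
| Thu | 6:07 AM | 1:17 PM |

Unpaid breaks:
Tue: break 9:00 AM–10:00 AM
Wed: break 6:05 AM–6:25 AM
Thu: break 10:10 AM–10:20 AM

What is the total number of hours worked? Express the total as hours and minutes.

Mon: 6:30 AM–12:06 PM = 5 h 36 min
Tue: 7:38 AM–3:36 PM = 7 h 58 min; less 60 min break → 6 h 58 min
Wed: 5:36 AM–12:05 PM = 6 h 29 min; less 20 min break → 6 h 9 min
Thu: 6:07 AM–1:17 PM = 7 h 10 min; less 10 min break → 7 h 0 min
Total: 5 h 36 min + 6 h 58 min + 6 h 9 min + 7 h 0 min = 25 h 43 min.

25 h 43 min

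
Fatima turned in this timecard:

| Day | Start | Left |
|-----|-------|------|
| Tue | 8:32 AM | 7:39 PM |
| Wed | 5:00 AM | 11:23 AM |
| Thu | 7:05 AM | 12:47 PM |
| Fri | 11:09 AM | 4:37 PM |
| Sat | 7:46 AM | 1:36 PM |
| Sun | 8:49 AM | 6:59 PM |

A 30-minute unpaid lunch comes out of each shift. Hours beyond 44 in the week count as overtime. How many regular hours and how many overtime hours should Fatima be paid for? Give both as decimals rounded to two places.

Regular 41.67 hours, overtime 0.00 hours

Tue: 8:32 AM–7:39 PM = 11 h 7 min; less 30 min break → 10 h 37 min
Wed: 5:00 AM–11:23 AM = 6 h 23 min; less 30 min break → 5 h 53 min
Thu: 7:05 AM–12:47 PM = 5 h 42 min; less 30 min break → 5 h 12 min
Fri: 11:09 AM–4:37 PM = 5 h 28 min; less 30 min break → 4 h 58 min
Sat: 7:46 AM–1:36 PM = 5 h 50 min; less 30 min break → 5 h 20 min
Sun: 8:49 AM–6:59 PM = 10 h 10 min; less 30 min break → 9 h 40 min
Total worked: 41 h 40 min = 41.67 h.
Threshold 44 h → overtime 0 h 0 min, regular 41 h 40 min.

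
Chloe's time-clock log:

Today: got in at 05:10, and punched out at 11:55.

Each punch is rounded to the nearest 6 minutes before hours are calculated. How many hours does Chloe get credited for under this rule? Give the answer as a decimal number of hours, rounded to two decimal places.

Today: in 05:10→05:12, out 11:55→11:54; 6 h 42 min

6.70 hours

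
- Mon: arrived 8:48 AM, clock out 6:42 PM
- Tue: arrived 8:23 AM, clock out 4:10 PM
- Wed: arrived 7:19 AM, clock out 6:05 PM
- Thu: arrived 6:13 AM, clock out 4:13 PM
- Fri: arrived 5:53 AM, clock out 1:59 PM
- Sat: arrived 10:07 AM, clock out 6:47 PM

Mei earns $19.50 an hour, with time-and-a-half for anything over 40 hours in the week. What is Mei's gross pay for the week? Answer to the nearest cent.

Mon: 8:48 AM–6:42 PM = 9 h 54 min
Tue: 8:23 AM–4:10 PM = 7 h 47 min
Wed: 7:19 AM–6:05 PM = 10 h 46 min
Thu: 6:13 AM–4:13 PM = 10 h 0 min
Fri: 5:53 AM–1:59 PM = 8 h 6 min
Sat: 10:07 AM–6:47 PM = 8 h 40 min
Total worked: 55 h 13 min = 3313 min.
Regular 40 h 0 min = 2400 min at $19.50/h; overtime 15 h 13 min = 913 min at $29.25/h.
Pay = (2400 × $19.50 + 913 × $29.25) ÷ 60 = $1225.09.

$1225.09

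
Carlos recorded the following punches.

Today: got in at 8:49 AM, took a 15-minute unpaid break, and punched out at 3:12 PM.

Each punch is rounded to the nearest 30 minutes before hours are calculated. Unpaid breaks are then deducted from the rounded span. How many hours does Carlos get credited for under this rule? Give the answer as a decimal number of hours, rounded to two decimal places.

Today: in 8:49 AM→9:00 AM, out 3:12 PM→3:00 PM; 6 h 0 min − 15 min = 5 h 45 min

5.75 hours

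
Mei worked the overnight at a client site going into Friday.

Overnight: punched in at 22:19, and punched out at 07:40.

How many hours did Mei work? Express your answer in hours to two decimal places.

9.35 hours

Overnight: 22:19 → midnight = 1 h 41 min; midnight → 07:40 = 7 h 40 min; span 9 h 21 min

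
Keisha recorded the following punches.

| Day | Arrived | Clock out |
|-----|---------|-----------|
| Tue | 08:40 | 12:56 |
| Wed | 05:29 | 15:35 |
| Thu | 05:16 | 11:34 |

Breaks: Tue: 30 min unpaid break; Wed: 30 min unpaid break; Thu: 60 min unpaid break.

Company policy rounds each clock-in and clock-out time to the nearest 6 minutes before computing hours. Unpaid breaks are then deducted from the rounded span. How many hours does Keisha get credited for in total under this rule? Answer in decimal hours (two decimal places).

Tue: in 08:40→08:42, out 12:56→12:54; 4 h 12 min − 30 min = 3 h 42 min
Wed: in 05:29→05:30, out 15:35→15:36; 10 h 6 min − 30 min = 9 h 36 min
Thu: in 05:16→05:18, out 11:34→11:36; 6 h 18 min − 60 min = 5 h 18 min
Total credited: 18 h 36 min.

18.60 hours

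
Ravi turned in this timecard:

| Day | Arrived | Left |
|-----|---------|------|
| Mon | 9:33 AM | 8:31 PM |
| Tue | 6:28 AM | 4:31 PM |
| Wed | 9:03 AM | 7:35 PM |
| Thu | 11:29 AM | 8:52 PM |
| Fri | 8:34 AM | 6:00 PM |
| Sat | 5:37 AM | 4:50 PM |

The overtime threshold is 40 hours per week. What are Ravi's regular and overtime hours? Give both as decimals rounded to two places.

Mon: 9:33 AM–8:31 PM = 10 h 58 min
Tue: 6:28 AM–4:31 PM = 10 h 3 min
Wed: 9:03 AM–7:35 PM = 10 h 32 min
Thu: 11:29 AM–8:52 PM = 9 h 23 min
Fri: 8:34 AM–6:00 PM = 9 h 26 min
Sat: 5:37 AM–4:50 PM = 11 h 13 min
Total worked: 61 h 35 min = 61.58 h.
Threshold 40 h → overtime 21 h 35 min, regular 40 h 0 min.

Regular 40.00 hours, overtime 21.58 hours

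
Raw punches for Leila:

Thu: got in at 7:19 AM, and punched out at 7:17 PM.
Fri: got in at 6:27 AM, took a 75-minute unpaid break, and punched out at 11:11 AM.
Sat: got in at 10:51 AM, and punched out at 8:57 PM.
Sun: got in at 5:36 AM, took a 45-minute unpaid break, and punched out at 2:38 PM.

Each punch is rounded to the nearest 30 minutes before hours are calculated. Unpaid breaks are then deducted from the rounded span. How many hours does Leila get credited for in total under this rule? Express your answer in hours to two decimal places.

Thu: in 7:19 AM→7:30 AM, out 7:17 PM→7:30 PM; 12 h 0 min
Fri: in 6:27 AM→6:30 AM, out 11:11 AM→11:00 AM; 4 h 30 min − 75 min = 3 h 15 min
Sat: in 10:51 AM→11:00 AM, out 8:57 PM→9:00 PM; 10 h 0 min
Sun: in 5:36 AM→5:30 AM, out 2:38 PM→2:30 PM; 9 h 0 min − 45 min = 8 h 15 min
Total credited: 33 h 30 min.

33.50 hours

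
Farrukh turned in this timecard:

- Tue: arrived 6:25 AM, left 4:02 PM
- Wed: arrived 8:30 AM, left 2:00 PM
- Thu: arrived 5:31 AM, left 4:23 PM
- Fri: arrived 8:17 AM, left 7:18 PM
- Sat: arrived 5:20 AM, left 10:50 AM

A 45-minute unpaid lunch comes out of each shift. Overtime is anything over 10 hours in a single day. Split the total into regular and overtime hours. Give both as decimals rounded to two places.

Regular 38.37 hours, overtime 0.38 hours

Tue: 6:25 AM–4:02 PM = 9 h 37 min; less 45 min break → 8 h 52 min
Wed: 8:30 AM–2:00 PM = 5 h 30 min; less 45 min break → 4 h 45 min
Thu: 5:31 AM–4:23 PM = 10 h 52 min; less 45 min break → 10 h 7 min
Fri: 8:17 AM–7:18 PM = 11 h 1 min; less 45 min break → 10 h 16 min
Sat: 5:20 AM–10:50 AM = 5 h 30 min; less 45 min break → 4 h 45 min
Tue reg 8 h 52 min / OT 0 h 0 min; Wed reg 4 h 45 min / OT 0 h 0 min; Thu reg 10 h 0 min / OT 0 h 7 min; Fri reg 10 h 0 min / OT 0 h 16 min; Sat reg 4 h 45 min / OT 0 h 0 min.
Totals: regular 38 h 22 min, overtime 0 h 23 min.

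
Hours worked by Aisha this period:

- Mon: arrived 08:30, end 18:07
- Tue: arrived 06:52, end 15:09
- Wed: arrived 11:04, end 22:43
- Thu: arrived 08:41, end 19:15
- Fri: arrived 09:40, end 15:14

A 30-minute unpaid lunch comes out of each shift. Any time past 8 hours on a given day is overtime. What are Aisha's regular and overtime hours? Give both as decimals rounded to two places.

Mon: 08:30–18:07 = 9 h 37 min; less 30 min break → 9 h 7 min
Tue: 06:52–15:09 = 8 h 17 min; less 30 min break → 7 h 47 min
Wed: 11:04–22:43 = 11 h 39 min; less 30 min break → 11 h 9 min
Thu: 08:41–19:15 = 10 h 34 min; less 30 min break → 10 h 4 min
Fri: 09:40–15:14 = 5 h 34 min; less 30 min break → 5 h 4 min
Mon reg 8 h 0 min / OT 1 h 7 min; Tue reg 7 h 47 min / OT 0 h 0 min; Wed reg 8 h 0 min / OT 3 h 9 min; Thu reg 8 h 0 min / OT 2 h 4 min; Fri reg 5 h 4 min / OT 0 h 0 min.
Totals: regular 36 h 51 min, overtime 6 h 20 min.

Regular 36.85 hours, overtime 6.33 hours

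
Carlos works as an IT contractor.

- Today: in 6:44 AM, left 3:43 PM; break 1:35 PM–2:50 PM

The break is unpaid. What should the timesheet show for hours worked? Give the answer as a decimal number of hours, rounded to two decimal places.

Today: 6:44 AM–3:43 PM = 8 h 59 min; less 75 min break → 7 h 44 min

7.73 hours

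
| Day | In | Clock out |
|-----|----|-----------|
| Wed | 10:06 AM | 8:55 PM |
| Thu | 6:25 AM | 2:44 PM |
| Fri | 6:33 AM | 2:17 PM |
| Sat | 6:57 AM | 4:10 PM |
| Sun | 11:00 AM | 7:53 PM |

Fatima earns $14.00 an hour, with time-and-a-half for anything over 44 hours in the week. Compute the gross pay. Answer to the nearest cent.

Wed: 10:06 AM–8:55 PM = 10 h 49 min
Thu: 6:25 AM–2:44 PM = 8 h 19 min
Fri: 6:33 AM–2:17 PM = 7 h 44 min
Sat: 6:57 AM–4:10 PM = 9 h 13 min
Sun: 11:00 AM–7:53 PM = 8 h 53 min
Total worked: 44 h 58 min = 2698 min.
Regular 44 h 0 min = 2640 min at $14.00/h; overtime 0 h 58 min = 58 min at $21.00/h.
Pay = (2640 × $14.00 + 58 × $21.00) ÷ 60 = $636.30.

$636.30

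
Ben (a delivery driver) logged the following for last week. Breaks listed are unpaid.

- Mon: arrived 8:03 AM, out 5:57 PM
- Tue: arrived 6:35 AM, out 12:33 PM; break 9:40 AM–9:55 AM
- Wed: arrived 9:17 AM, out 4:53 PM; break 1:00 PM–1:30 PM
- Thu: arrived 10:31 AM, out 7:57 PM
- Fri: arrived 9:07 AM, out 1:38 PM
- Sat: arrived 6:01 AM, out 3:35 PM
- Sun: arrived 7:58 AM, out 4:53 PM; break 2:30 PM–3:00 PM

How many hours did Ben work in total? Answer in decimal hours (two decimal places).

Mon: 8:03 AM–5:57 PM = 9 h 54 min
Tue: 6:35 AM–12:33 PM = 5 h 58 min; less 15 min break → 5 h 43 min
Wed: 9:17 AM–4:53 PM = 7 h 36 min; less 30 min break → 7 h 6 min
Thu: 10:31 AM–7:57 PM = 9 h 26 min
Fri: 9:07 AM–1:38 PM = 4 h 31 min
Sat: 6:01 AM–3:35 PM = 9 h 34 min
Sun: 7:58 AM–4:53 PM = 8 h 55 min; less 30 min break → 8 h 25 min
Total: 9 h 54 min + 5 h 43 min + 7 h 6 min + 9 h 26 min + 4 h 31 min + 9 h 34 min + 8 h 25 min = 54 h 39 min.

54.65 hours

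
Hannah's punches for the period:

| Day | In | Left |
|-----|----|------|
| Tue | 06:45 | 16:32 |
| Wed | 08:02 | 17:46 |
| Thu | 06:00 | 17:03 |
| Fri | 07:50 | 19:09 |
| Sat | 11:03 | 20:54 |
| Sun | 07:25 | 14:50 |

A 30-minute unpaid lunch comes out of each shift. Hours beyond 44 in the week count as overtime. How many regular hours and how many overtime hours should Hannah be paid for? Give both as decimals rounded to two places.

Regular 44.00 hours, overtime 12.15 hours

Tue: 06:45–16:32 = 9 h 47 min; less 30 min break → 9 h 17 min
Wed: 08:02–17:46 = 9 h 44 min; less 30 min break → 9 h 14 min
Thu: 06:00–17:03 = 11 h 3 min; less 30 min break → 10 h 33 min
Fri: 07:50–19:09 = 11 h 19 min; less 30 min break → 10 h 49 min
Sat: 11:03–20:54 = 9 h 51 min; less 30 min break → 9 h 21 min
Sun: 07:25–14:50 = 7 h 25 min; less 30 min break → 6 h 55 min
Total worked: 56 h 9 min = 56.15 h.
Threshold 44 h → overtime 12 h 9 min, regular 44 h 0 min.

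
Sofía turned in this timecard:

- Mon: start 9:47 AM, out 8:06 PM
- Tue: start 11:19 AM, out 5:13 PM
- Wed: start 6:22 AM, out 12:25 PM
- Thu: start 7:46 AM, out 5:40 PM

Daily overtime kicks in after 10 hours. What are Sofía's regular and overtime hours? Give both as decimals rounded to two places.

Regular 31.85 hours, overtime 0.32 hours

Mon: 9:47 AM–8:06 PM = 10 h 19 min
Tue: 11:19 AM–5:13 PM = 5 h 54 min
Wed: 6:22 AM–12:25 PM = 6 h 3 min
Thu: 7:46 AM–5:40 PM = 9 h 54 min
Mon reg 10 h 0 min / OT 0 h 19 min; Tue reg 5 h 54 min / OT 0 h 0 min; Wed reg 6 h 3 min / OT 0 h 0 min; Thu reg 9 h 54 min / OT 0 h 0 min.
Totals: regular 31 h 51 min, overtime 0 h 19 min.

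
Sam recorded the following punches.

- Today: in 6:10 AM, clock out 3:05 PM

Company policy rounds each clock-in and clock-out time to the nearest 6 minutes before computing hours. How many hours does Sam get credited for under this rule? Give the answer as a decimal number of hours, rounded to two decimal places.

Today: in 6:10 AM→6:12 AM, out 3:05 PM→3:06 PM; 8 h 54 min

8.90 hours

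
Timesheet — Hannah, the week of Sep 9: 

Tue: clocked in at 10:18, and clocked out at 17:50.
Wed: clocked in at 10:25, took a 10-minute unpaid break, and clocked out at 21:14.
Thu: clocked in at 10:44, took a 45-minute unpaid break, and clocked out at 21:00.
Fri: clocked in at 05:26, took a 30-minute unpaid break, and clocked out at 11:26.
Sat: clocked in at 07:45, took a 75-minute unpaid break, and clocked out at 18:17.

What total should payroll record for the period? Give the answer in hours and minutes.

42 h 29 min

Tue: 10:18–17:50 = 7 h 32 min
Wed: 10:25–21:14 = 10 h 49 min; less 10 min break → 10 h 39 min
Thu: 10:44–21:00 = 10 h 16 min; less 45 min break → 9 h 31 min
Fri: 05:26–11:26 = 6 h 0 min; less 30 min break → 5 h 30 min
Sat: 07:45–18:17 = 10 h 32 min; less 75 min break → 9 h 17 min
Total: 7 h 32 min + 10 h 39 min + 9 h 31 min + 5 h 30 min + 9 h 17 min = 42 h 29 min.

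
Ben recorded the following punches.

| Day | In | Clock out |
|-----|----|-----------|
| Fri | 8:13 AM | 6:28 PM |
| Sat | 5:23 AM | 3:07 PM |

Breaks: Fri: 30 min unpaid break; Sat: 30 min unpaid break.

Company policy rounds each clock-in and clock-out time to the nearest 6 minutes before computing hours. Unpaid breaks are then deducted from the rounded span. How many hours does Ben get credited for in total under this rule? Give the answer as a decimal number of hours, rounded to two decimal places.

19.00 hours

Fri: in 8:13 AM→8:12 AM, out 6:28 PM→6:30 PM; 10 h 18 min − 30 min = 9 h 48 min
Sat: in 5:23 AM→5:24 AM, out 3:07 PM→3:06 PM; 9 h 42 min − 30 min = 9 h 12 min
Total credited: 19 h 0 min.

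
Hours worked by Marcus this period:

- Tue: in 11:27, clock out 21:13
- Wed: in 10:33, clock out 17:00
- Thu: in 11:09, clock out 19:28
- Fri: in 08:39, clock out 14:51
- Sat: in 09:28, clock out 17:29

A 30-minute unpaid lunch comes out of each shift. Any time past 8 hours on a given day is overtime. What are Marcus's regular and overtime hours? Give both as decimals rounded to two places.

Tue: 11:27–21:13 = 9 h 46 min; less 30 min break → 9 h 16 min
Wed: 10:33–17:00 = 6 h 27 min; less 30 min break → 5 h 57 min
Thu: 11:09–19:28 = 8 h 19 min; less 30 min break → 7 h 49 min
Fri: 08:39–14:51 = 6 h 12 min; less 30 min break → 5 h 42 min
Sat: 09:28–17:29 = 8 h 1 min; less 30 min break → 7 h 31 min
Tue reg 8 h 0 min / OT 1 h 16 min; Wed reg 5 h 57 min / OT 0 h 0 min; Thu reg 7 h 49 min / OT 0 h 0 min; Fri reg 5 h 42 min / OT 0 h 0 min; Sat reg 7 h 31 min / OT 0 h 0 min.
Totals: regular 34 h 59 min, overtime 1 h 16 min.

Regular 34.98 hours, overtime 1.27 hours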